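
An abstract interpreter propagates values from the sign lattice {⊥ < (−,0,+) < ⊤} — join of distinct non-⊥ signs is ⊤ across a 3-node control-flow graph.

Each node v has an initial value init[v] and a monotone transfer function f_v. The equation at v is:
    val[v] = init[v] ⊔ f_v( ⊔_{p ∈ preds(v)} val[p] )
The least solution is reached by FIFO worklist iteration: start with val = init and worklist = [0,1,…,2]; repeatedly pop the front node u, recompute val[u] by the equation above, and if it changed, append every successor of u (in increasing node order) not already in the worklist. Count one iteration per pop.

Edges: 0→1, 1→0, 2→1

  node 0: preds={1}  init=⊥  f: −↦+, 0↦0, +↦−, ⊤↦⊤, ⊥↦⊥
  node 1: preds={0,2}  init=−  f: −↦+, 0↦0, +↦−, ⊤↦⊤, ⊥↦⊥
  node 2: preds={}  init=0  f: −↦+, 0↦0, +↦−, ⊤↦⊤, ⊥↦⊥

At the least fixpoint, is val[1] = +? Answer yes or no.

no

Iteration log — 5 steps:
  step 1. node 0  ⊔preds=−  new=+  old=⊥  +wl: 
  step 2. node 1  ⊔preds=⊤  new=⊤  old=−  +wl: 0
  step 3. node 2  ⊔preds=⊥  new=0  stable
  step 4. node 0  ⊔preds=⊤  new=⊤  old=+  +wl: 1
  step 5. node 1  ⊔preds=⊤  new=⊤  stable

Least fixpoint reached:
  node 0: ⊤
  node 1: ⊤
  node 2: 0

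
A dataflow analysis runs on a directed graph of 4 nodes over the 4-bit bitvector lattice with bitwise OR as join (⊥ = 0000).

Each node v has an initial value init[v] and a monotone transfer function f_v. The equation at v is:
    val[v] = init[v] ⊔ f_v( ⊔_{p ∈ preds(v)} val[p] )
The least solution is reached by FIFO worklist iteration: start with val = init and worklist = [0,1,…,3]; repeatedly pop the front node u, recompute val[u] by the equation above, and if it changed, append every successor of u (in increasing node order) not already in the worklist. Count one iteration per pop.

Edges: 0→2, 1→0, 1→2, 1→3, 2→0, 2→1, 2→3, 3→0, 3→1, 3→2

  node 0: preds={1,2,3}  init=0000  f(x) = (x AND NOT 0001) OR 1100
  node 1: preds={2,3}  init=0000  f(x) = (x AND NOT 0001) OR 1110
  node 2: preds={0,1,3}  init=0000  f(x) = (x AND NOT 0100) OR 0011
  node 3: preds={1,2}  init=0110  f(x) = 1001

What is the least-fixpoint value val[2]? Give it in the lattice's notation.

1011

Iteration log — 7 steps:
  step 1. node 0  ⊔preds=0110  new=1110  old=0000  +wl: 
  step 2. node 1  ⊔preds=0110  new=1110  old=0000  +wl: 0
  step 3. node 2  ⊔preds=1110  new=1011  old=0000  +wl: 1
  step 4. node 3  ⊔preds=1111  new=1111  old=0110  +wl: 2
  step 5. node 0  ⊔preds=1111  new=1110  stable
  step 6. node 1  ⊔preds=1111  new=1110  stable
  step 7. node 2  ⊔preds=1111  new=1011  stable

Least fixpoint reached:
  node 0: 1110
  node 1: 1110
  node 2: 1011
  node 3: 1111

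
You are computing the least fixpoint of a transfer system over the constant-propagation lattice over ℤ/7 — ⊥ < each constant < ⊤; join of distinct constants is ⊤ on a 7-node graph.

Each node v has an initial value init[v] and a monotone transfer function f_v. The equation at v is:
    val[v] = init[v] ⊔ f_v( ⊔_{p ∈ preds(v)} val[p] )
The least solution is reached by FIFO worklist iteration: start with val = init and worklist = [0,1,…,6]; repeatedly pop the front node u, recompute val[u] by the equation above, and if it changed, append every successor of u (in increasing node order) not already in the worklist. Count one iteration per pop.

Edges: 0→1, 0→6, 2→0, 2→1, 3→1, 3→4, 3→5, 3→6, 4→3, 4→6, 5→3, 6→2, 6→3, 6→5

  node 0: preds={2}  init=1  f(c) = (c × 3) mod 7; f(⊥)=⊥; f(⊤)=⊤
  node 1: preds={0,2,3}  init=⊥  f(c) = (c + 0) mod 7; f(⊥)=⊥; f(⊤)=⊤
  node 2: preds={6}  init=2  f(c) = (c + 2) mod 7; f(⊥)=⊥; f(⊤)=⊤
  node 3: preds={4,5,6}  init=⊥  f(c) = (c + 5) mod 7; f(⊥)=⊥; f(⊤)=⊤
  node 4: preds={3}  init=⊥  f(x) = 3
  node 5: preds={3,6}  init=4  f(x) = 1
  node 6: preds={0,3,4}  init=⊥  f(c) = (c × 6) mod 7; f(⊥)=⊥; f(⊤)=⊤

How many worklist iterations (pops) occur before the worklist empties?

Iteration log — 15 steps:
  step 1. node 0  ⊔preds=2  new=⊤  old=1  +wl: 
  step 2. node 1  ⊔preds=⊤  new=⊤  old=⊥  +wl: 
  step 3. node 2  ⊔preds=⊥  new=2  stable
  step 4. node 3  ⊔preds=4  new=2  old=⊥  +wl: 1
  step 5. node 4  ⊔preds=2  new=3  old=⊥  +wl: 3
  step 6. node 5  ⊔preds=2  new=⊤  old=4  +wl: 
  step 7. node 6  ⊔preds=⊤  new=⊤  old=⊥  +wl: 2,5
  step 8. node 1  ⊔preds=⊤  new=⊤  stable
  step 9. node 3  ⊔preds=⊤  new=⊤  old=2  +wl: 1,4,6
  step 10. node 2  ⊔preds=⊤  new=⊤  old=2  +wl: 0
  step 11. node 5  ⊔preds=⊤  new=⊤  stable
  step 12. node 1  ⊔preds=⊤  new=⊤  stable
  step 13. node 4  ⊔preds=⊤  new=3  stable
  step 14. node 6  ⊔preds=⊤  new=⊤  stable
  step 15. node 0  ⊔preds=⊤  new=⊤  stable

Least fixpoint reached:
  node 0: ⊤
  node 1: ⊤
  node 2: ⊤
  node 3: ⊤
  node 4: 3
  node 5: ⊤
  node 6: ⊤

15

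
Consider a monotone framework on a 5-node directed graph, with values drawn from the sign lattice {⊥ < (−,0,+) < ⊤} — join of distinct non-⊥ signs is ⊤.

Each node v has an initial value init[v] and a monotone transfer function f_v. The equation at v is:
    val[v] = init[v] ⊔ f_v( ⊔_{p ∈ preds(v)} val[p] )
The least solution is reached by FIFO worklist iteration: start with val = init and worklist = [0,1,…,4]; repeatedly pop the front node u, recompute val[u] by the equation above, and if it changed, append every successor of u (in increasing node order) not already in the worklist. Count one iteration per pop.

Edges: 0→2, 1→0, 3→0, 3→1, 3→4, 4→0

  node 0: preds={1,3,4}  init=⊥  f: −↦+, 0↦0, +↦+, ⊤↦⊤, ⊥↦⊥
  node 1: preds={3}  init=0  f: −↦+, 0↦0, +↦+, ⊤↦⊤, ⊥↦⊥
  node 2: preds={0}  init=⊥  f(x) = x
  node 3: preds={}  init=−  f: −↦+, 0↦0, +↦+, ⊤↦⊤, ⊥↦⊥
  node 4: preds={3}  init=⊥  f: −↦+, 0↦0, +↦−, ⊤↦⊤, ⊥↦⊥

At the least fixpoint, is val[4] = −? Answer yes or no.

no

Iteration log — 6 steps:
  step 1. node 0  ⊔preds=⊤  new=⊤  old=⊥  +wl: 
  step 2. node 1  ⊔preds=−  new=⊤  old=0  +wl: 0
  step 3. node 2  ⊔preds=⊤  new=⊤  old=⊥  +wl: 
  step 4. node 3  ⊔preds=⊥  new=−  stable
  step 5. node 4  ⊔preds=−  new=+  old=⊥  +wl: 
  step 6. node 0  ⊔preds=⊤  new=⊤  stable

Least fixpoint reached:
  node 0: ⊤
  node 1: ⊤
  node 2: ⊤
  node 3: −
  node 4: +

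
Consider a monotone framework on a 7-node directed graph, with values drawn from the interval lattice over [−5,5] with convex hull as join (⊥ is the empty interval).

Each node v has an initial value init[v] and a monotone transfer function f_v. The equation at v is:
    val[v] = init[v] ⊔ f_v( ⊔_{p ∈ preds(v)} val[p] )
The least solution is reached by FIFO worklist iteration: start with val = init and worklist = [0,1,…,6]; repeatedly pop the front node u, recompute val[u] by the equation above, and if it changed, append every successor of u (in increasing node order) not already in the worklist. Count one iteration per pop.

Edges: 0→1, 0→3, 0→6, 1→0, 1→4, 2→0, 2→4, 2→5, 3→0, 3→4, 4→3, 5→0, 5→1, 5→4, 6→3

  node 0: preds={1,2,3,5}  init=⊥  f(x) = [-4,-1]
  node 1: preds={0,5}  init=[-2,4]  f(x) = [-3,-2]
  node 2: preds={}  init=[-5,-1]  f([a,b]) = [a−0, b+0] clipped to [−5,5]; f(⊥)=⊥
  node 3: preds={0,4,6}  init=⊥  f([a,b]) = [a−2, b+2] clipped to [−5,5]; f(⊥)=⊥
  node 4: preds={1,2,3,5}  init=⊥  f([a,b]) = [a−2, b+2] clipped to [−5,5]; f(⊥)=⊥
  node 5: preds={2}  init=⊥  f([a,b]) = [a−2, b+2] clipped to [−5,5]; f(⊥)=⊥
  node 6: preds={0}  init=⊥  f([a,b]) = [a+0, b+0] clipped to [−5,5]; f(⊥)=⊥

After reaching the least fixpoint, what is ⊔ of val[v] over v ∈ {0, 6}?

[-4,-1]

Iteration log — 12 steps:
  step 1. node 0  ⊔preds=[-5,4]  new=[-4,-1]  old=⊥  +wl: 
  step 2. node 1  ⊔preds=[-4,-1]  new=[-3,4]  old=[-2,4]  +wl: 0
  step 3. node 2  ⊔preds=⊥  new=[-5,-1]  stable
  step 4. node 3  ⊔preds=[-4,-1]  new=[-5,1]  old=⊥  +wl: 
  step 5. node 4  ⊔preds=[-5,4]  new=[-5,5]  old=⊥  +wl: 3
  step 6. node 5  ⊔preds=[-5,-1]  new=[-5,1]  old=⊥  +wl: 1,4
  step 7. node 6  ⊔preds=[-4,-1]  new=[-4,-1]  old=⊥  +wl: 
  step 8. node 0  ⊔preds=[-5,4]  new=[-4,-1]  stable
  step 9. node 3  ⊔preds=[-5,5]  new=[-5,5]  old=[-5,1]  +wl: 0
  step 10. node 1  ⊔preds=[-5,1]  new=[-3,4]  stable
  step 11. node 4  ⊔preds=[-5,5]  new=[-5,5]  stable
  step 12. node 0  ⊔preds=[-5,5]  new=[-4,-1]  stable

Least fixpoint reached:
  node 0: [-4,-1]
  node 1: [-3,4]
  node 2: [-5,-1]
  node 3: [-5,5]
  node 4: [-5,5]
  node 5: [-5,1]
  node 6: [-4,-1]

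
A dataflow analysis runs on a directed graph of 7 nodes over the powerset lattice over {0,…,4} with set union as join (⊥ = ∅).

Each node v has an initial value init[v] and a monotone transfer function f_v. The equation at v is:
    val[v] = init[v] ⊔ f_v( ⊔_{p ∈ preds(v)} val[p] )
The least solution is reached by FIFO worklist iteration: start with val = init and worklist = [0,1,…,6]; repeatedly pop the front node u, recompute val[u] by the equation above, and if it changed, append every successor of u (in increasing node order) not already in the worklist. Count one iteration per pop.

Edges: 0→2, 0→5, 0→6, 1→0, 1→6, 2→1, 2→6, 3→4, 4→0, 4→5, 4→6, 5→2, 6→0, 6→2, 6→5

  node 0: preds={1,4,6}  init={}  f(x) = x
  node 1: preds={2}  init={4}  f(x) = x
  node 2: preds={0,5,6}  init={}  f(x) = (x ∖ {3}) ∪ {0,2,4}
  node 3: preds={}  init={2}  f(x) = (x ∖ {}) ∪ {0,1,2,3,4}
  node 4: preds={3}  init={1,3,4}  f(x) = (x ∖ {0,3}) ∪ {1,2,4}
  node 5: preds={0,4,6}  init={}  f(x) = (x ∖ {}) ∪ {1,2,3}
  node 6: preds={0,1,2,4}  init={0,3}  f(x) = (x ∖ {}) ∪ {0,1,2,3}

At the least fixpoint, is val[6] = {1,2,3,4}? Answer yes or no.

no

Iteration log — 12 steps:
  step 1. node 0  ⊔preds={0,1,3,4}  new={0,1,3,4}  old={}  +wl: 
  step 2. node 1  ⊔preds={}  new={4}  stable
  step 3. node 2  ⊔preds={0,1,3,4}  new={0,1,2,4}  old={}  +wl: 1
  step 4. node 3  ⊔preds={}  new={0,1,2,3,4}  old={2}  +wl: 
  step 5. node 4  ⊔preds={0,1,2,3,4}  new={1,2,3,4}  old={1,3,4}  +wl: 0
  step 6. node 5  ⊔preds={0,1,2,3,4}  new={0,1,2,3,4}  old={}  +wl: 2
  step 7. node 6  ⊔preds={0,1,2,3,4}  new={0,1,2,3,4}  old={0,3}  +wl: 5
  step 8. node 1  ⊔preds={0,1,2,4}  new={0,1,2,4}  old={4}  +wl: 6
  step 9. node 0  ⊔preds={0,1,2,3,4}  new={0,1,2,3,4}  old={0,1,3,4}  +wl: 
  step 10. node 2  ⊔preds={0,1,2,3,4}  new={0,1,2,4}  stable
  step 11. node 5  ⊔preds={0,1,2,3,4}  new={0,1,2,3,4}  stable
  step 12. node 6  ⊔preds={0,1,2,3,4}  new={0,1,2,3,4}  stable

Least fixpoint reached:
  node 0: {0,1,2,3,4}
  node 1: {0,1,2,4}
  node 2: {0,1,2,4}
  node 3: {0,1,2,3,4}
  node 4: {1,2,3,4}
  node 5: {0,1,2,3,4}
  node 6: {0,1,2,3,4}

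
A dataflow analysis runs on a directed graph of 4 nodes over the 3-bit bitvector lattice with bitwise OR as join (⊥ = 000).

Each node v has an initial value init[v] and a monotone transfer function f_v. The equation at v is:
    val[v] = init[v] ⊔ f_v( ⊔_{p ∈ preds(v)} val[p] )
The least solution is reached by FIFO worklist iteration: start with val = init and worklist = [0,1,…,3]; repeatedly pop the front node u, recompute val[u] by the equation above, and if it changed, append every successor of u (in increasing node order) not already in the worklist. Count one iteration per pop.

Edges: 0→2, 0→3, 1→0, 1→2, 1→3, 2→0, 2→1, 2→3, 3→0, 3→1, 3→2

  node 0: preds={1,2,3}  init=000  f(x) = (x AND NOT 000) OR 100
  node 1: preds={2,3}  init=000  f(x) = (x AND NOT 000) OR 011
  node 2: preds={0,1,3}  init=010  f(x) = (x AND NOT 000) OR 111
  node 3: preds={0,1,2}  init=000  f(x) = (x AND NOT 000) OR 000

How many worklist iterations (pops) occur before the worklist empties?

Trace (9 dequeues):
  [1] u=0 | in 010 | out 110 | prev 000 | push {}
  [2] u=1 | in 010 | out 011 | prev 000 | push {0}
  [3] u=2 | in 111 | out 111 | prev 010 | push {1}
  [4] u=3 | in 111 | out 111 | prev 000 | push {2}
  [5] u=0 | in 111 | out 111 | prev 110 | push {3}
  [6] u=1 | in 111 | out 111 | prev 011 | push {0}
  [7] u=2 | in 111 | out 111 | ==
  [8] u=3 | in 111 | out 111 | ==
  [9] u=0 | in 111 | out 111 | ==

Converged values:
  [0] 111
  [1] 111
  [2] 111
  [3] 111

9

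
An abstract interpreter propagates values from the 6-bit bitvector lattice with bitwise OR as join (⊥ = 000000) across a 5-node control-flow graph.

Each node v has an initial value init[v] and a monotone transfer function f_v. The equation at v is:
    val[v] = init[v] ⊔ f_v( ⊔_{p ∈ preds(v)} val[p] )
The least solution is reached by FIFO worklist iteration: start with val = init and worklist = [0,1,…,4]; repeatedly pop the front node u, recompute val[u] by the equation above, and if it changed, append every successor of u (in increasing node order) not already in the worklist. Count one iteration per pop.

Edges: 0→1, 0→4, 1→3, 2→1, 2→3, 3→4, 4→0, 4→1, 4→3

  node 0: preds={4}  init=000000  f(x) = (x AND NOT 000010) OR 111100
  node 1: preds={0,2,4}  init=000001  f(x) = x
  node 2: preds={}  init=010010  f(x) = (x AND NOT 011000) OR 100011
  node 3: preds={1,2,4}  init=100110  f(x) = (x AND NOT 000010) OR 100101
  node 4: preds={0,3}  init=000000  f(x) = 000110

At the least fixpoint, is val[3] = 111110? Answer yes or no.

no

Iteration log — 8 steps:
  step 1. node 0  ⊔preds=000000  new=111100  old=000000  +wl: 
  step 2. node 1  ⊔preds=111110  new=111111  old=000001  +wl: 
  step 3. node 2  ⊔preds=000000  new=110011  old=010010  +wl: 1
  step 4. node 3  ⊔preds=111111  new=111111  old=100110  +wl: 
  step 5. node 4  ⊔preds=111111  new=000110  old=000000  +wl: 0,3
  step 6. node 1  ⊔preds=111111  new=111111  stable
  step 7. node 0  ⊔preds=000110  new=111100  stable
  step 8. node 3  ⊔preds=111111  new=111111  stable

Least fixpoint reached:
  node 0: 111100
  node 1: 111111
  node 2: 110011
  node 3: 111111
  node 4: 000110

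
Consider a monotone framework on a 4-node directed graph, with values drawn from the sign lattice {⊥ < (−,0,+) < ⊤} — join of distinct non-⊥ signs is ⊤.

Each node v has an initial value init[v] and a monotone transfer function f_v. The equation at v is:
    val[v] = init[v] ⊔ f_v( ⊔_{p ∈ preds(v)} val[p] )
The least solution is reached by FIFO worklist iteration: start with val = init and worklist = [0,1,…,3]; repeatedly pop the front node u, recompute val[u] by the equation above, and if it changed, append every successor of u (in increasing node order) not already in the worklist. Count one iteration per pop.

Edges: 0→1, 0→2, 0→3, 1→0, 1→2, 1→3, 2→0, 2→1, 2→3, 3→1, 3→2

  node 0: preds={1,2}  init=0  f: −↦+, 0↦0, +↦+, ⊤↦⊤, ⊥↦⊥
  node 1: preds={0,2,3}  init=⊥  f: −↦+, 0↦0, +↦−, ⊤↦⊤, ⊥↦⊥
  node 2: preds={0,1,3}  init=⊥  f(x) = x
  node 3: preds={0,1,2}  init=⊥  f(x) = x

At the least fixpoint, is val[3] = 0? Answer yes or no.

yes

Iteration log — 7 steps:
  step 1. node 0  ⊔preds=⊥  new=0  stable
  step 2. node 1  ⊔preds=0  new=0  old=⊥  +wl: 0
  step 3. node 2  ⊔preds=0  new=0  old=⊥  +wl: 1
  step 4. node 3  ⊔preds=0  new=0  old=⊥  +wl: 2
  step 5. node 0  ⊔preds=0  new=0  stable
  step 6. node 1  ⊔preds=0  new=0  stable
  step 7. node 2  ⊔preds=0  new=0  stable

Least fixpoint reached:
  node 0: 0
  node 1: 0
  node 2: 0
  node 3: 0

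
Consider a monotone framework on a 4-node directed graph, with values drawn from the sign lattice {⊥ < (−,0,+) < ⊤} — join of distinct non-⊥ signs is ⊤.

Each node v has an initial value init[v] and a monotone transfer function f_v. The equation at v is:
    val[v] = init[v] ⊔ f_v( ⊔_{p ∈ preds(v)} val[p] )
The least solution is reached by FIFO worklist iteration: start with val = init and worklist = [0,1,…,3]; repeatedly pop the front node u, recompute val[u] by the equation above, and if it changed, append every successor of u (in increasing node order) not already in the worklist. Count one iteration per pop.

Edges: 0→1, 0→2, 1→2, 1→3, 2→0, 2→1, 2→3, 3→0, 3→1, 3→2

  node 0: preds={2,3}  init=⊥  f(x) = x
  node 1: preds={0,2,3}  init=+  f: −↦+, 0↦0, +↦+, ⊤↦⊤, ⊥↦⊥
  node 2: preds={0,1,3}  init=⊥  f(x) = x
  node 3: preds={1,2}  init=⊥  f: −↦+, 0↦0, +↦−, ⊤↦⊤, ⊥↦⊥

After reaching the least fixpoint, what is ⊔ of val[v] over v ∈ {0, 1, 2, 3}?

⊤

Trace (11 dequeues):
  [1] u=0 | in ⊥ | out ⊥ | ==
  [2] u=1 | in ⊥ | out + | ==
  [3] u=2 | in + | out + | prev ⊥ | push {0,1}
  [4] u=3 | in + | out − | prev ⊥ | push {2}
  [5] u=0 | in ⊤ | out ⊤ | prev ⊥ | push {}
  [6] u=1 | in ⊤ | out ⊤ | prev + | push {3}
  [7] u=2 | in ⊤ | out ⊤ | prev + | push {0,1}
  [8] u=3 | in ⊤ | out ⊤ | prev − | push {2}
  [9] u=0 | in ⊤ | out ⊤ | ==
  [10] u=1 | in ⊤ | out ⊤ | ==
  [11] u=2 | in ⊤ | out ⊤ | ==

Converged values:
  [0] ⊤
  [1] ⊤
  [2] ⊤
  [3] ⊤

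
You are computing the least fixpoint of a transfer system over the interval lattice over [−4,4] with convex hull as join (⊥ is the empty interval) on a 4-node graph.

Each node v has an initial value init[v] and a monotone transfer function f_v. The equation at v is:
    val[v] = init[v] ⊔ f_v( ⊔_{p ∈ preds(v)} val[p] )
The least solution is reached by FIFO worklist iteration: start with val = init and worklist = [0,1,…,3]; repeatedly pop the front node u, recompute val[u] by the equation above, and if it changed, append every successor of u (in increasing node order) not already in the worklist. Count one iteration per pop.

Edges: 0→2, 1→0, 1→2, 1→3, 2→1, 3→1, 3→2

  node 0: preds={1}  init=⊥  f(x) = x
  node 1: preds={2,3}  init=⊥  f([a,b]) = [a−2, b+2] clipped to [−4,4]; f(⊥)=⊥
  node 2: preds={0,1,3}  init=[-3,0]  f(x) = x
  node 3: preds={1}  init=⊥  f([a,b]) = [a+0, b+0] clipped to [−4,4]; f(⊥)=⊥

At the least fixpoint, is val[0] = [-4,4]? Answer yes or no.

Trace (11 dequeues):
  [1] u=0 | in ⊥ | out ⊥ | ==
  [2] u=1 | in [-3,0] | out [-4,2] | prev ⊥ | push {0}
  [3] u=2 | in [-4,2] | out [-4,2] | prev [-3,0] | push {1}
  [4] u=3 | in [-4,2] | out [-4,2] | prev ⊥ | push {2}
  [5] u=0 | in [-4,2] | out [-4,2] | prev ⊥ | push {}
  [6] u=1 | in [-4,2] | out [-4,4] | prev [-4,2] | push {0,3}
  [7] u=2 | in [-4,4] | out [-4,4] | prev [-4,2] | push {1}
  [8] u=0 | in [-4,4] | out [-4,4] | prev [-4,2] | push {2}
  [9] u=3 | in [-4,4] | out [-4,4] | prev [-4,2] | push {}
  [10] u=1 | in [-4,4] | out [-4,4] | ==
  [11] u=2 | in [-4,4] | out [-4,4] | ==

Converged values:
  [0] [-4,4]
  [1] [-4,4]
  [2] [-4,4]
  [3] [-4,4]

yes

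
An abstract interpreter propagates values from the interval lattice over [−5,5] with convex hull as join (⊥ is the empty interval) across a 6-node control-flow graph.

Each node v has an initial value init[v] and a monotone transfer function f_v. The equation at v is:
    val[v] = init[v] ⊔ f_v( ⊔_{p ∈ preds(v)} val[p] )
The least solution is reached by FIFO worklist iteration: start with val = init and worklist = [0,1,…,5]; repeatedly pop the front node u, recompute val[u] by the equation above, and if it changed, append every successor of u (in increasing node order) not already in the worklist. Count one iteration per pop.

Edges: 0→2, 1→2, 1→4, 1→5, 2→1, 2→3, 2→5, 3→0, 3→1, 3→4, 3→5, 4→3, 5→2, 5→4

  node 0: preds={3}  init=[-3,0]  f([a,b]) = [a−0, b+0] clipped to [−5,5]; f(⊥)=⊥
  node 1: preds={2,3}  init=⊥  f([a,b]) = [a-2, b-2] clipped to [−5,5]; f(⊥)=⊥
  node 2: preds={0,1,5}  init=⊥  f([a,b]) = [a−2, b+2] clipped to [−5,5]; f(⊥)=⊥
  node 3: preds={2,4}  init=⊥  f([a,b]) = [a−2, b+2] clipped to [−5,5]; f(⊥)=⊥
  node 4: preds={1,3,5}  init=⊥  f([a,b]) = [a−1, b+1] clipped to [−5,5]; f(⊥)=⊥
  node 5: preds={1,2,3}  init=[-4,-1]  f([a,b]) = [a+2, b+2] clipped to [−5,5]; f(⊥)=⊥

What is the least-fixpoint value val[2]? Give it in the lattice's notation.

[-5,5]

Worklist (18 pops):
  #1 pop 0: in=⊥ → [-3,0] (no change)
  #2 pop 1: in=⊥ → ⊥ (no change)
  #3 pop 2: in=[-4,0] → [-5,2] (was ⊥); enqueue [1]
  #4 pop 3: in=[-5,2] → [-5,4] (was ⊥); enqueue [0]
  #5 pop 4: in=[-5,4] → [-5,5] (was ⊥); enqueue [3]
  #6 pop 5: in=[-5,4] → [-4,5] (was [-4,-1]); enqueue [2,4]
  #7 pop 1: in=[-5,4] → [-5,2] (was ⊥); enqueue [5]
  #8 pop 0: in=[-5,4] → [-5,4] (was [-3,0]); enqueue []
  #9 pop 3: in=[-5,5] → [-5,5] (was [-5,4]); enqueue [0,1]
  #10 pop 2: in=[-5,5] → [-5,5] (was [-5,2]); enqueue [3]
  #11 pop 4: in=[-5,5] → [-5,5] (no change)
  #12 pop 5: in=[-5,5] → [-4,5] (no change)
  #13 pop 0: in=[-5,5] → [-5,5] (was [-5,4]); enqueue [2]
  #14 pop 1: in=[-5,5] → [-5,3] (was [-5,2]); enqueue [4,5]
  #15 pop 3: in=[-5,5] → [-5,5] (no change)
  #16 pop 2: in=[-5,5] → [-5,5] (no change)
  #17 pop 4: in=[-5,5] → [-5,5] (no change)
  #18 pop 5: in=[-5,5] → [-4,5] (no change)

Fixpoint:
  val[0] = [-5,5]
  val[1] = [-5,3]
  val[2] = [-5,5]
  val[3] = [-5,5]
  val[4] = [-5,5]
  val[5] = [-4,5]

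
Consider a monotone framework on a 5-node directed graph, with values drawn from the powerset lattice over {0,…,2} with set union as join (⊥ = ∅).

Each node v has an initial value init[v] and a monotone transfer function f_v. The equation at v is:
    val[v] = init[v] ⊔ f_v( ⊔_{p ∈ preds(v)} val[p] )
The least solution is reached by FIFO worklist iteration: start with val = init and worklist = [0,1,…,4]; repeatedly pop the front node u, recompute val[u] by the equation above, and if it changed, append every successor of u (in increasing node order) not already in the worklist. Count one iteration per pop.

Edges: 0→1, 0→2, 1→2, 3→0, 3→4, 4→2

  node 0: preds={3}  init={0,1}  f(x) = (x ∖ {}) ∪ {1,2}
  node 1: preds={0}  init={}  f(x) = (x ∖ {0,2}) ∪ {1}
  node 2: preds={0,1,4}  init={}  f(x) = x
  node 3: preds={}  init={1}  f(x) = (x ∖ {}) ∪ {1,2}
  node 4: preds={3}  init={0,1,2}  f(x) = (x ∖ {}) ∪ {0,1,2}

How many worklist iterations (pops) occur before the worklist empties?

Trace (6 dequeues):
  [1] u=0 | in {1} | out {0,1,2} | prev {0,1} | push {}
  [2] u=1 | in {0,1,2} | out {1} | prev {} | push {}
  [3] u=2 | in {0,1,2} | out {0,1,2} | prev {} | push {}
  [4] u=3 | in {} | out {1,2} | prev {1} | push {0}
  [5] u=4 | in {1,2} | out {0,1,2} | ==
  [6] u=0 | in {1,2} | out {0,1,2} | ==

Converged values:
  [0] {0,1,2}
  [1] {1}
  [2] {0,1,2}
  [3] {1,2}
  [4] {0,1,2}

6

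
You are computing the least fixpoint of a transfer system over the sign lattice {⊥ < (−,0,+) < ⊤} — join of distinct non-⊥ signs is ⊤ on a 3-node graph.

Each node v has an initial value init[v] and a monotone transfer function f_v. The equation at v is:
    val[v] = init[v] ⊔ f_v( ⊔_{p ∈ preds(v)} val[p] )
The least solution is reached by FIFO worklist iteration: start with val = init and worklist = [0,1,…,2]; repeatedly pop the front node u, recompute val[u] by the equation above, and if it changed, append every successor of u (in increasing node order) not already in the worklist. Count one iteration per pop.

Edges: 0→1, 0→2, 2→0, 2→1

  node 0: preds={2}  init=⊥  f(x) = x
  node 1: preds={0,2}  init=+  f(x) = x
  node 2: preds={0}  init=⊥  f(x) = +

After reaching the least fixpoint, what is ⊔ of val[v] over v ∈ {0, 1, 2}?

Trace (6 dequeues):
  [1] u=0 | in ⊥ | out ⊥ | ==
  [2] u=1 | in ⊥ | out + | ==
  [3] u=2 | in ⊥ | out + | prev ⊥ | push {0,1}
  [4] u=0 | in + | out + | prev ⊥ | push {2}
  [5] u=1 | in + | out + | ==
  [6] u=2 | in + | out + | ==

Converged values:
  [0] +
  [1] +
  [2] +

+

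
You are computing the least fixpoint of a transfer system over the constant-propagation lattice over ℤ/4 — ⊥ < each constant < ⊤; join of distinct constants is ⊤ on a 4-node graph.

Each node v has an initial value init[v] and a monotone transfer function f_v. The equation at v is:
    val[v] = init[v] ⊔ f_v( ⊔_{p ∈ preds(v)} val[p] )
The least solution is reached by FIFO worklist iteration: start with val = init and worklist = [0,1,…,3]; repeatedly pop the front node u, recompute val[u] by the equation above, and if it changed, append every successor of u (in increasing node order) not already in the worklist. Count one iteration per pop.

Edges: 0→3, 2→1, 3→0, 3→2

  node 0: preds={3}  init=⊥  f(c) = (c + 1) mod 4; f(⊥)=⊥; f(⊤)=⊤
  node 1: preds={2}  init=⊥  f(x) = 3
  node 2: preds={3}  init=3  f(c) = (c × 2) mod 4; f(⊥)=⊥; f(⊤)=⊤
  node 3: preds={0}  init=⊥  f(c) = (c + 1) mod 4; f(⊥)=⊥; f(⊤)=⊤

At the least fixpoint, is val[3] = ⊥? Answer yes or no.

Worklist (4 pops):
  #1 pop 0: in=⊥ → ⊥ (no change)
  #2 pop 1: in=3 → 3 (was ⊥); enqueue []
  #3 pop 2: in=⊥ → 3 (no change)
  #4 pop 3: in=⊥ → ⊥ (no change)

Fixpoint:
  val[0] = ⊥
  val[1] = 3
  val[2] = 3
  val[3] = ⊥

yes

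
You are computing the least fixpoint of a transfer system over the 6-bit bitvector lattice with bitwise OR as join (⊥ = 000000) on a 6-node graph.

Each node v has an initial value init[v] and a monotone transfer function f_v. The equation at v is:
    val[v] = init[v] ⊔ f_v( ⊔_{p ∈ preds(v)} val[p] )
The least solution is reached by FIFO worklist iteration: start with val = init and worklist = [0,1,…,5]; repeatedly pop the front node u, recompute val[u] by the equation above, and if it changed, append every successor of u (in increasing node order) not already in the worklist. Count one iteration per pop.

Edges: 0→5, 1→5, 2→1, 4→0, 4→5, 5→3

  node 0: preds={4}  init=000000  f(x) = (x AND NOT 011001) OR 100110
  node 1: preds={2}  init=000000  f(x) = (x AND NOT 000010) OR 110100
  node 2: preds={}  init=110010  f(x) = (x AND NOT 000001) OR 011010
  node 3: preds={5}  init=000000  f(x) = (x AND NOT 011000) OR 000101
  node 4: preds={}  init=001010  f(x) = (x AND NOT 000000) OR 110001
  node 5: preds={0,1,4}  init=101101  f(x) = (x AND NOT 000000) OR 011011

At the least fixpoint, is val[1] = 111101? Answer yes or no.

Trace (10 dequeues):
  [1] u=0 | in 001010 | out 100110 | prev 000000 | push {}
  [2] u=1 | in 110010 | out 110100 | prev 000000 | push {}
  [3] u=2 | in 000000 | out 111010 | prev 110010 | push {1}
  [4] u=3 | in 101101 | out 100101 | prev 000000 | push {}
  [5] u=4 | in 000000 | out 111011 | prev 001010 | push {0}
  [6] u=5 | in 111111 | out 111111 | prev 101101 | push {3}
  [7] u=1 | in 111010 | out 111100 | prev 110100 | push {5}
  [8] u=0 | in 111011 | out 100110 | ==
  [9] u=3 | in 111111 | out 100111 | prev 100101 | push {}
  [10] u=5 | in 111111 | out 111111 | ==

Converged values:
  [0] 100110
  [1] 111100
  [2] 111010
  [3] 100111
  [4] 111011
  [5] 111111

no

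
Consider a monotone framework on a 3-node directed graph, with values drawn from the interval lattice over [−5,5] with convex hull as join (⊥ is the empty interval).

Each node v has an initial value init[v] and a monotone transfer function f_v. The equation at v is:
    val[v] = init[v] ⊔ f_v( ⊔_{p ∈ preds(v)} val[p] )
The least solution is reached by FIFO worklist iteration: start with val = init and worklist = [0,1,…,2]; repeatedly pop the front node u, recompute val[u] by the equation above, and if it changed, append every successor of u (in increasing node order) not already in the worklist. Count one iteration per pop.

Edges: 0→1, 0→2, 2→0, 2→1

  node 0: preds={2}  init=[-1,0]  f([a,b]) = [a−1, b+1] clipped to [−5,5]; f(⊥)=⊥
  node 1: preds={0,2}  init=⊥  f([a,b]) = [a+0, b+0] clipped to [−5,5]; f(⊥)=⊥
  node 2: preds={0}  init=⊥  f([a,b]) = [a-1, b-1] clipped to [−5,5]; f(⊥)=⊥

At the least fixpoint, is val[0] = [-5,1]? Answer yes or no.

Trace (11 dequeues):
  [1] u=0 | in ⊥ | out [-1,0] | ==
  [2] u=1 | in [-1,0] | out [-1,0] | prev ⊥ | push {}
  [3] u=2 | in [-1,0] | out [-2,-1] | prev ⊥ | push {0,1}
  [4] u=0 | in [-2,-1] | out [-3,0] | prev [-1,0] | push {2}
  [5] u=1 | in [-3,0] | out [-3,0] | prev [-1,0] | push {}
  [6] u=2 | in [-3,0] | out [-4,-1] | prev [-2,-1] | push {0,1}
  [7] u=0 | in [-4,-1] | out [-5,0] | prev [-3,0] | push {2}
  [8] u=1 | in [-5,0] | out [-5,0] | prev [-3,0] | push {}
  [9] u=2 | in [-5,0] | out [-5,-1] | prev [-4,-1] | push {0,1}
  [10] u=0 | in [-5,-1] | out [-5,0] | ==
  [11] u=1 | in [-5,0] | out [-5,0] | ==

Converged values:
  [0] [-5,0]
  [1] [-5,0]
  [2] [-5,-1]

no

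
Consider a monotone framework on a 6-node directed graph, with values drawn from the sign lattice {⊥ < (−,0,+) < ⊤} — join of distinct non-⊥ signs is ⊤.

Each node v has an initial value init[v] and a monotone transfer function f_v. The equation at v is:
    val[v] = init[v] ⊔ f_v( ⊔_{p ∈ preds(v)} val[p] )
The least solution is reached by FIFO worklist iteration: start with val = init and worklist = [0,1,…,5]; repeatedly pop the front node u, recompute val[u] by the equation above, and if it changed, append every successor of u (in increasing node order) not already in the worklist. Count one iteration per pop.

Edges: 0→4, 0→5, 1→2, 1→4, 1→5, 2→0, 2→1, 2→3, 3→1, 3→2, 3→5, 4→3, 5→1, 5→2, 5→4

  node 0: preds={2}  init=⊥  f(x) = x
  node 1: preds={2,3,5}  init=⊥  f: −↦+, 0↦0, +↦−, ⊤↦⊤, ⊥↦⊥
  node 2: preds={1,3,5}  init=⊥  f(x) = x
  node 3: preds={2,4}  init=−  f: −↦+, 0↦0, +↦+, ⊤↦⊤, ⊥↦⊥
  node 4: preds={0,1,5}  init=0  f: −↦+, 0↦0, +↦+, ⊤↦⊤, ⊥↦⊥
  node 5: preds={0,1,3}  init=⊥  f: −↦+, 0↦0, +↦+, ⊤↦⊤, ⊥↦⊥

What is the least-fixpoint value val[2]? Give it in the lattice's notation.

⊤

Worklist (12 pops):
  #1 pop 0: in=⊥ → ⊥ (no change)
  #2 pop 1: in=− → + (was ⊥); enqueue []
  #3 pop 2: in=⊤ → ⊤ (was ⊥); enqueue [0,1]
  #4 pop 3: in=⊤ → ⊤ (was −); enqueue [2]
  #5 pop 4: in=+ → ⊤ (was 0); enqueue [3]
  #6 pop 5: in=⊤ → ⊤ (was ⊥); enqueue [4]
  #7 pop 0: in=⊤ → ⊤ (was ⊥); enqueue [5]
  #8 pop 1: in=⊤ → ⊤ (was +); enqueue []
  #9 pop 2: in=⊤ → ⊤ (no change)
  #10 pop 3: in=⊤ → ⊤ (no change)
  #11 pop 4: in=⊤ → ⊤ (no change)
  #12 pop 5: in=⊤ → ⊤ (no change)

Fixpoint:
  val[0] = ⊤
  val[1] = ⊤
  val[2] = ⊤
  val[3] = ⊤
  val[4] = ⊤
  val[5] = ⊤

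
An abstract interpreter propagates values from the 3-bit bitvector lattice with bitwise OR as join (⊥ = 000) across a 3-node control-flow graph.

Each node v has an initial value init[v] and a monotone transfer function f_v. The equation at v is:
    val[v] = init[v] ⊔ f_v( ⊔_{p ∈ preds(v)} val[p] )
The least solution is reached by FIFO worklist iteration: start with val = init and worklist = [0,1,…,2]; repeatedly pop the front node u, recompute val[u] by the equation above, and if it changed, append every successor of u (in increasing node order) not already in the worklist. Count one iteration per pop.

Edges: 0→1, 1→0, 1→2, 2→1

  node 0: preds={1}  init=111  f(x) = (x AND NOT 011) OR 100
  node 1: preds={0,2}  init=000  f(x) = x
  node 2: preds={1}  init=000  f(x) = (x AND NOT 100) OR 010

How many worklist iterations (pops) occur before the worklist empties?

Trace (5 dequeues):
  [1] u=0 | in 000 | out 111 | ==
  [2] u=1 | in 111 | out 111 | prev 000 | push {0}
  [3] u=2 | in 111 | out 011 | prev 000 | push {1}
  [4] u=0 | in 111 | out 111 | ==
  [5] u=1 | in 111 | out 111 | ==

Converged values:
  [0] 111
  [1] 111
  [2] 011

5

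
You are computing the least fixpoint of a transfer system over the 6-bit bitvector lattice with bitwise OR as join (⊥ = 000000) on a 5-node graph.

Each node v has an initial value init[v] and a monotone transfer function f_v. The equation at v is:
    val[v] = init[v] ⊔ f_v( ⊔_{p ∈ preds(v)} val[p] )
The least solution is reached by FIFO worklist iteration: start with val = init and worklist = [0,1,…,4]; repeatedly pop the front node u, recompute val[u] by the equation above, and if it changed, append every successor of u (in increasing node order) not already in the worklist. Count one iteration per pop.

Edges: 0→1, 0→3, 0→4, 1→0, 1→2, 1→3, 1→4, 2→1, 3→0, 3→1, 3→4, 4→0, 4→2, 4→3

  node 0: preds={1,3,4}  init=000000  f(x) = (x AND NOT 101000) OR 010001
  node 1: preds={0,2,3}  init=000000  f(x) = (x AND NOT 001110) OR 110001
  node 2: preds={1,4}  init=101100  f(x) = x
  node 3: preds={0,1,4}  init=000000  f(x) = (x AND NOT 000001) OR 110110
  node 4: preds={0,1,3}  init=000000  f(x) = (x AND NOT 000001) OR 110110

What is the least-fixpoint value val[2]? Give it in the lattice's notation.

111111

Iteration log — 11 steps:
  step 1. node 0  ⊔preds=000000  new=010001  old=000000  +wl: 
  step 2. node 1  ⊔preds=111101  new=110001  old=000000  +wl: 0
  step 3. node 2  ⊔preds=110001  new=111101  old=101100  +wl: 1
  step 4. node 3  ⊔preds=110001  new=110110  old=000000  +wl: 
  step 5. node 4  ⊔preds=110111  new=110110  old=000000  +wl: 2,3
  step 6. node 0  ⊔preds=110111  new=010111  old=010001  +wl: 4
  step 7. node 1  ⊔preds=111111  new=110001  stable
  step 8. node 2  ⊔preds=110111  new=111111  old=111101  +wl: 1
  step 9. node 3  ⊔preds=110111  new=110110  stable
  step 10. node 4  ⊔preds=110111  new=110110  stable
  step 11. node 1  ⊔preds=111111  new=110001  stable

Least fixpoint reached:
  node 0: 010111
  node 1: 110001
  node 2: 111111
  node 3: 110110
  node 4: 110110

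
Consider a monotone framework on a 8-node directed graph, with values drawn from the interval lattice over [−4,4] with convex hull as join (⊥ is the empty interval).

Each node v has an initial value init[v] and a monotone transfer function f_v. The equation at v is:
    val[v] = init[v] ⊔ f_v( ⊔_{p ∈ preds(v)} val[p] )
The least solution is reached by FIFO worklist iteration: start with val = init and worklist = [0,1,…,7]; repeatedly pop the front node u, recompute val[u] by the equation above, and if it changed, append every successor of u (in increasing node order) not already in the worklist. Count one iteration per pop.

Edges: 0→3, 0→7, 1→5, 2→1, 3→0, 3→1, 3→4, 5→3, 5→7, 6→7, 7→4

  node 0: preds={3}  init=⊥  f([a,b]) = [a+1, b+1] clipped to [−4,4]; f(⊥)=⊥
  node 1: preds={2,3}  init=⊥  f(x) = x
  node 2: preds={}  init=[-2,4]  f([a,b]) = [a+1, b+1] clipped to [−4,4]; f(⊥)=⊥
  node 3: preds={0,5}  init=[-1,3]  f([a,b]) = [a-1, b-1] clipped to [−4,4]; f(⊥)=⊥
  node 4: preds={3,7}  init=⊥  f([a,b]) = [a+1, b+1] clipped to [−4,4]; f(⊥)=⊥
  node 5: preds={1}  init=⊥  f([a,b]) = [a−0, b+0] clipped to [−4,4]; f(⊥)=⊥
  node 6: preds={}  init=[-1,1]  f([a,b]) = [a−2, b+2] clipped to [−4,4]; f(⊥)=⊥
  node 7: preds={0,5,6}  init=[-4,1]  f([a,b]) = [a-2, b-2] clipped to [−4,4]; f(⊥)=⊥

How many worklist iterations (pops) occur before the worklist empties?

25

Worklist (25 pops):
  #1 pop 0: in=[-1,3] → [0,4] (was ⊥); enqueue []
  #2 pop 1: in=[-2,4] → [-2,4] (was ⊥); enqueue []
  #3 pop 2: in=⊥ → [-2,4] (no change)
  #4 pop 3: in=[0,4] → [-1,3] (no change)
  #5 pop 4: in=[-4,3] → [-3,4] (was ⊥); enqueue []
  #6 pop 5: in=[-2,4] → [-2,4] (was ⊥); enqueue [3]
  #7 pop 6: in=⊥ → [-1,1] (no change)
  #8 pop 7: in=[-2,4] → [-4,2] (was [-4,1]); enqueue [4]
  #9 pop 3: in=[-2,4] → [-3,3] (was [-1,3]); enqueue [0,1]
  #10 pop 4: in=[-4,3] → [-3,4] (no change)
  #11 pop 0: in=[-3,3] → [-2,4] (was [0,4]); enqueue [3,7]
  #12 pop 1: in=[-3,4] → [-3,4] (was [-2,4]); enqueue [5]
  #13 pop 3: in=[-2,4] → [-3,3] (no change)
  #14 pop 7: in=[-2,4] → [-4,2] (no change)
  #15 pop 5: in=[-3,4] → [-3,4] (was [-2,4]); enqueue [3,7]
  #16 pop 3: in=[-3,4] → [-4,3] (was [-3,3]); enqueue [0,1,4]
  #17 pop 7: in=[-3,4] → [-4,2] (no change)
  #18 pop 0: in=[-4,3] → [-3,4] (was [-2,4]); enqueue [3,7]
  #19 pop 1: in=[-4,4] → [-4,4] (was [-3,4]); enqueue [5]
  #20 pop 4: in=[-4,3] → [-3,4] (no change)
  #21 pop 3: in=[-3,4] → [-4,3] (no change)
  #22 pop 7: in=[-3,4] → [-4,2] (no change)
  #23 pop 5: in=[-4,4] → [-4,4] (was [-3,4]); enqueue [3,7]
  #24 pop 3: in=[-4,4] → [-4,3] (no change)
  #25 pop 7: in=[-4,4] → [-4,2] (no change)

Fixpoint:
  val[0] = [-3,4]
  val[1] = [-4,4]
  val[2] = [-2,4]
  val[3] = [-4,3]
  val[4] = [-3,4]
  val[5] = [-4,4]
  val[6] = [-1,1]
  val[7] = [-4,2]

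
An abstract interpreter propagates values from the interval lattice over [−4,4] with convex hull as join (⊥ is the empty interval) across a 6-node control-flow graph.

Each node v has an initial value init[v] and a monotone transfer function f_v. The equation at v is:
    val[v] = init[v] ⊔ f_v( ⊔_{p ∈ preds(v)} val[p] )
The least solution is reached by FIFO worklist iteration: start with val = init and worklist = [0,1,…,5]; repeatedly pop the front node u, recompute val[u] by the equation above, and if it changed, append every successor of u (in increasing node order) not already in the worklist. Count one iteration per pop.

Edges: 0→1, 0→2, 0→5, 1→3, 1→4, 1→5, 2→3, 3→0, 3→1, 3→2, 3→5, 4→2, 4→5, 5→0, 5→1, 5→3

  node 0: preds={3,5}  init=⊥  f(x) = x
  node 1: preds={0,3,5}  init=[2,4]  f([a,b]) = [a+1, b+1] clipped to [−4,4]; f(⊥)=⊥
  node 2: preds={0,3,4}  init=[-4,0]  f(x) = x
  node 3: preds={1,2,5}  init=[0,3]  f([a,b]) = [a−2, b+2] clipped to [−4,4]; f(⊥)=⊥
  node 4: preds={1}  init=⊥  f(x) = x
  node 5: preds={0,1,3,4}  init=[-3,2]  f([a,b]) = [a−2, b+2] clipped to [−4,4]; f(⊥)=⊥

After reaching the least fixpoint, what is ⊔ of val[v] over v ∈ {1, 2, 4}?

Worklist (14 pops):
  #1 pop 0: in=[-3,3] → [-3,3] (was ⊥); enqueue []
  #2 pop 1: in=[-3,3] → [-2,4] (was [2,4]); enqueue []
  #3 pop 2: in=[-3,3] → [-4,3] (was [-4,0]); enqueue []
  #4 pop 3: in=[-4,4] → [-4,4] (was [0,3]); enqueue [0,1,2]
  #5 pop 4: in=[-2,4] → [-2,4] (was ⊥); enqueue []
  #6 pop 5: in=[-4,4] → [-4,4] (was [-3,2]); enqueue [3]
  #7 pop 0: in=[-4,4] → [-4,4] (was [-3,3]); enqueue [5]
  #8 pop 1: in=[-4,4] → [-3,4] (was [-2,4]); enqueue [4]
  #9 pop 2: in=[-4,4] → [-4,4] (was [-4,3]); enqueue []
  #10 pop 3: in=[-4,4] → [-4,4] (no change)
  #11 pop 5: in=[-4,4] → [-4,4] (no change)
  #12 pop 4: in=[-3,4] → [-3,4] (was [-2,4]); enqueue [2,5]
  #13 pop 2: in=[-4,4] → [-4,4] (no change)
  #14 pop 5: in=[-4,4] → [-4,4] (no change)

Fixpoint:
  val[0] = [-4,4]
  val[1] = [-3,4]
  val[2] = [-4,4]
  val[3] = [-4,4]
  val[4] = [-3,4]
  val[5] = [-4,4]

[-4,4]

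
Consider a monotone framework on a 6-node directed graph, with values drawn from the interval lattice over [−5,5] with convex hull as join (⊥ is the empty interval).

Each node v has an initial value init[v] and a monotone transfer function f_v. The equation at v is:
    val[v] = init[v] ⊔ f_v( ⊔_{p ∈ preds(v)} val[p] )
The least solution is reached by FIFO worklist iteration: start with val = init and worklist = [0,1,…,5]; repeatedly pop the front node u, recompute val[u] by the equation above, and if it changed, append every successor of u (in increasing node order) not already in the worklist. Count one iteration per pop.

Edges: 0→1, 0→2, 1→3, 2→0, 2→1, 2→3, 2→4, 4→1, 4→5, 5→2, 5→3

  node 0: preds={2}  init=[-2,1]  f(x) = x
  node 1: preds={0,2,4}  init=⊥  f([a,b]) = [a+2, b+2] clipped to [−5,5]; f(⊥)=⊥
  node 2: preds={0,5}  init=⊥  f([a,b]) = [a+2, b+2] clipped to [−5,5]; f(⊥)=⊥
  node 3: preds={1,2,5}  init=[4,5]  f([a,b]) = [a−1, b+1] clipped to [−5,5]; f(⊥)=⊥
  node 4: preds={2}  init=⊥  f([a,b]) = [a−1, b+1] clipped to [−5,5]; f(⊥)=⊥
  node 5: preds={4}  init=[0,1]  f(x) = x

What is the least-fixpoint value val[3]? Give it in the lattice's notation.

[-2,5]

Worklist (18 pops):
  #1 pop 0: in=⊥ → [-2,1] (no change)
  #2 pop 1: in=[-2,1] → [0,3] (was ⊥); enqueue []
  #3 pop 2: in=[-2,1] → [0,3] (was ⊥); enqueue [0,1]
  #4 pop 3: in=[0,3] → [-1,5] (was [4,5]); enqueue []
  #5 pop 4: in=[0,3] → [-1,4] (was ⊥); enqueue []
  #6 pop 5: in=[-1,4] → [-1,4] (was [0,1]); enqueue [2,3]
  #7 pop 0: in=[0,3] → [-2,3] (was [-2,1]); enqueue []
  #8 pop 1: in=[-2,4] → [0,5] (was [0,3]); enqueue []
  #9 pop 2: in=[-2,4] → [0,5] (was [0,3]); enqueue [0,1,4]
  #10 pop 3: in=[-1,5] → [-2,5] (was [-1,5]); enqueue []
  #11 pop 0: in=[0,5] → [-2,5] (was [-2,3]); enqueue [2]
  #12 pop 1: in=[-2,5] → [0,5] (no change)
  #13 pop 4: in=[0,5] → [-1,5] (was [-1,4]); enqueue [1,5]
  #14 pop 2: in=[-2,5] → [0,5] (no change)
  #15 pop 1: in=[-2,5] → [0,5] (no change)
  #16 pop 5: in=[-1,5] → [-1,5] (was [-1,4]); enqueue [2,3]
  #17 pop 2: in=[-2,5] → [0,5] (no change)
  #18 pop 3: in=[-1,5] → [-2,5] (no change)

Fixpoint:
  val[0] = [-2,5]
  val[1] = [0,5]
  val[2] = [0,5]
  val[3] = [-2,5]
  val[4] = [-1,5]
  val[5] = [-1,5]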